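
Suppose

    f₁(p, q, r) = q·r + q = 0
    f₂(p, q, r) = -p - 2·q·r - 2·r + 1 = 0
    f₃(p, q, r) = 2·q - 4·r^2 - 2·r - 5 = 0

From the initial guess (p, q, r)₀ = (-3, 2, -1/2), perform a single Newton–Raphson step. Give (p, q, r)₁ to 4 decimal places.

(10.3333, 3.3333, -1.3333)

At (-3, 2, -1/2): F = (1.0000, 7.0000, -1.0000).
Jacobian J = [[0, r + 1, q], [-1, -2·r, -2·q - 2], [0, 2, -8·r - 2]].
At the point, J = [[0.0000, 0.5000, 2.0000], [-1.0000, 1.0000, -6.0000], [0.0000, 2.0000, 2.0000]] (det J = -3.0000).
Solving J·Δ = −F gives Δ = (13.3333, 1.3333, -0.8333).
Then the next iterate is (p, q, r)₁ = (10.3333, 3.3333, -1.3333).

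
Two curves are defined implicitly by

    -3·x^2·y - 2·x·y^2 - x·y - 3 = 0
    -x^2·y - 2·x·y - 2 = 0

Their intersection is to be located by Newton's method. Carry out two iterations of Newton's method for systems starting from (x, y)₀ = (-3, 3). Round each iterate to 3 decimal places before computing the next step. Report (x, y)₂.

At (-3, 3): F = (-21.000, -11.000).
Jacobian J = [[-6·x·y - 2·y^2 - y, -3·x^2 - 4·x·y - x], [-2·x·y - 2·y, -x^2 - 2·x]].
At the point, J = [[33.000, 12.000], [12.000, -3.000]] (det J = -243.000).
Solving J·Δ = −F gives Δ = (0.802, -0.457).
Then the next iterate is (x, y)₁ = (-2.198, 2.543).
Round to (-2.198, 2.543) and repeat: F = (-5.83947, -3.10672), J = [[18.06039, 10.06244], [6.09303, -0.43520]].
Δ = (0.489, -0.297), so (x, y)₂ = (-1.709, 2.246).

(-1.709, 2.246)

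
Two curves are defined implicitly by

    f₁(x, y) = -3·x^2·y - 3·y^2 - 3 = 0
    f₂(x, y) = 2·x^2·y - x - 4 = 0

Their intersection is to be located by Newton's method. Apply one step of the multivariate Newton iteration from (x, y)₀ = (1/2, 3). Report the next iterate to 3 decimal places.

At (1/2, 3): F = (-32.250, -3.000).
Jacobian J = [[-6·x·y, -3·x^2 - 6·y], [4·x·y - 1, 2·x^2]].
At the point, J = [[-9.000, -18.750], [5.000, 0.500]] (det J = 89.250).
Solving J·Δ = −F gives Δ = (0.811, -2.109).
Then the next iterate is (x, y)₁ = (1.311, 0.891).

(1.311, 0.891)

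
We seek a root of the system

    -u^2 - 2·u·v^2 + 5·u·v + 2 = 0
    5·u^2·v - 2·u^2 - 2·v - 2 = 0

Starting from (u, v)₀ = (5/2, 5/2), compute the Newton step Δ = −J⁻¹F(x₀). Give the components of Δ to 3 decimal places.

(-1.193, 0.137)

At (5/2, 5/2): F = (-4.250, 58.625).
Jacobian J = [[-2·u - 2·v^2 + 5·v, -4·u·v + 5·u], [10·u·v - 4·u, 5·u^2 - 2]].
At the point, J = [[-5.000, -12.500], [52.500, 29.250]] (det J = 510.000).
Solving J·Δ = −F gives Δ = (-1.193, 0.137).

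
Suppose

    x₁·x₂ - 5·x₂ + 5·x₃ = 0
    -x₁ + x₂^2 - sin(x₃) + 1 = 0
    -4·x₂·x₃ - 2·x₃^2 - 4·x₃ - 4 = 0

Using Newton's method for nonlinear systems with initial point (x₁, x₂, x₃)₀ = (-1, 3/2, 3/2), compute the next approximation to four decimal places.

(-1.1002, 0.3579, 0.4595)

At (-1, 3/2, 3/2): F = (-1.5000, 3.252505, -23.5000).
Jacobian J = [[x₂, x₁ - 5, 5], [-1, 2·x₂, -cos(x₃)], [0, -4·x₃, -4·x₂ - 4·x₃ - 4]].
At the point, J = [[1.5000, -6.0000, 5.0000], [-1.0000, 3.0000, -0.070737], [0.0000, -6.0000, -16.0000]] (det J = 53.363365).
Solving J·Δ = −F gives Δ = (-0.1002, -1.1421, -1.0405).
Then the next iterate is (x₁, x₂, x₃)₁ = (-1.1002, 0.3579, 0.4595).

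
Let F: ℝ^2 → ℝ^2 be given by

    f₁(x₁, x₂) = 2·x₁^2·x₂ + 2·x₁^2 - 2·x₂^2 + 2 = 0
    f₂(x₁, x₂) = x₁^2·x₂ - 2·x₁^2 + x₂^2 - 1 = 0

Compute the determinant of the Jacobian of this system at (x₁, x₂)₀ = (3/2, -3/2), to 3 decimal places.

J = [[4·x₁·x₂ + 4·x₁, 2·x₁^2 - 4·x₂], [2·x₁·x₂ - 4·x₁, x₁^2 + 2·x₂]].
At the point, J = [[-3.000, 10.500], [-10.500, -0.750]].
det J = 112.500.

112.500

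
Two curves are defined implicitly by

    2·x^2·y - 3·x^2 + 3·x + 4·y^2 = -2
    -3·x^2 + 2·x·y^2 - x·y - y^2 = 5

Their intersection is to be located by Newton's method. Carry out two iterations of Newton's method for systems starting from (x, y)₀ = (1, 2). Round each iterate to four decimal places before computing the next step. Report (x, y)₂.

At (1, 2): F = (22.0000, -6.0000).
Jacobian J = [[4·x·y - 6·x + 3, 2·x^2 + 8·y], [-6·x + 2·y^2 - y, 4·x·y - x - 2·y]].
At the point, J = [[5.0000, 18.0000], [0.0000, 3.0000]] (det J = 15.0000).
Solving J·Δ = −F gives Δ = (-11.6000, 2.0000).
Then the next iterate is (x, y)₁ = (-10.6000, 4.0000).
Round to (-10.6000, 4.0000) and repeat: F = (596.0000, -654.8800), J = [[-103.0000, 256.7200], [91.6000, -167.0000]].
Δ = (10.8620, 2.0364), so (x, y)₂ = (0.2620, 6.0364).

(0.2620, 6.0364)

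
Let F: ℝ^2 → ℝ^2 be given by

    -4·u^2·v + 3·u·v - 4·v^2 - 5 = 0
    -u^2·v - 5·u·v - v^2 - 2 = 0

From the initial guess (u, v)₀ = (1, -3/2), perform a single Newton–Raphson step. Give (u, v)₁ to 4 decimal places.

(0.8931, -0.2908)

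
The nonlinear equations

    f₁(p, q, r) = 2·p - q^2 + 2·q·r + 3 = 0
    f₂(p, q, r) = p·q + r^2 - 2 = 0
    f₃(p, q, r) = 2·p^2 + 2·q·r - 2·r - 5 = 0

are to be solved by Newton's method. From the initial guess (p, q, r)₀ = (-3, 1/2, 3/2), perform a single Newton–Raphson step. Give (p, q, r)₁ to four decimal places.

At (-3, 1/2, 3/2): F = (-1.7500, -1.2500, 11.5000).
Jacobian J = [[2, -2·q + 2·r, 2·q], [q, p, 2·r], [4·p, 2·r, 2·q - 2]].
At the point, J = [[2.0000, 2.0000, 1.0000], [0.5000, -3.0000, 3.0000], [-12.0000, 3.0000, -1.0000]] (det J = -117.5000).
Solving J·Δ = −F gives Δ = (0.9170, -0.1160, 0.1479).
Then the next iterate is (p, q, r)₁ = (-2.0830, 0.3840, 1.6479).

(-2.0830, 0.3840, 1.6479)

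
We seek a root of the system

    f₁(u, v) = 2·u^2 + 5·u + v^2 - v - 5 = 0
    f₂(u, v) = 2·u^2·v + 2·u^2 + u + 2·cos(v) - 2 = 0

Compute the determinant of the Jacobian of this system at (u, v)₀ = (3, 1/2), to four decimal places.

289.6995

J = [[4·u + 5, 2·v - 1], [4·u·v + 4·u + 1, 2·u^2 - 2·sin(v)]].
At the point, J = [[17.0000, 0.0000], [19.0000, 17.041149]].
det J = 289.6995.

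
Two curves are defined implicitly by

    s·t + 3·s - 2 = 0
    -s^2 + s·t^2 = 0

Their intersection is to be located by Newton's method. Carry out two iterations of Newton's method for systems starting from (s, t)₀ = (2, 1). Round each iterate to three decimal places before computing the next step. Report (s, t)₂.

(0.539, 0.666)

At (2, 1): F = (6.000, -2.000).
Jacobian J = [[t + 3, s], [-2·s + t^2, 2·s·t]].
At the point, J = [[4.000, 2.000], [-3.000, 4.000]] (det J = 22.000).
Solving J·Δ = −F gives Δ = (-1.273, -0.455).
Then the next iterate is (s, t)₁ = (0.727, 0.545).
Round to (0.727, 0.545) and repeat: F = (0.57722, -0.31259), J = [[3.545, 0.727], [-1.15697, 0.79243]].
Δ = (-0.188, 0.121), so (s, t)₂ = (0.539, 0.666).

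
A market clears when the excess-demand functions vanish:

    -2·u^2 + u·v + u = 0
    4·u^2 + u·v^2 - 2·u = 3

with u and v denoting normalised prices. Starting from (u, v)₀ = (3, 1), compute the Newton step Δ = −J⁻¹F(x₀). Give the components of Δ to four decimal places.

At (3, 1): F = (-12.0000, 30.0000).
Jacobian J = [[-4·u + v + 1, u], [8·u + v^2 - 2, 2·u·v]].
At the point, J = [[-10.0000, 3.0000], [23.0000, 6.0000]] (det J = -129.0000).
Solving J·Δ = −F gives Δ = (-1.2558, -0.1860).

(-1.2558, -0.1860)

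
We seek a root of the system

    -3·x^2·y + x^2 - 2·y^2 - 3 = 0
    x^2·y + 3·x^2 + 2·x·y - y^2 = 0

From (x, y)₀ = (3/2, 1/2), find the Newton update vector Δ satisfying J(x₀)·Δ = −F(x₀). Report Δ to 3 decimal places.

(-0.639, -0.419)

At (3/2, 1/2): F = (-4.625, 9.125).
Jacobian J = [[-6·x·y + 2·x, -3·x^2 - 4·y], [2·x·y + 6·x + 2·y, x^2 + 2·x - 2·y]].
At the point, J = [[-1.500, -8.750], [11.500, 4.250]] (det J = 94.250).
Solving J·Δ = −F gives Δ = (-0.639, -0.419).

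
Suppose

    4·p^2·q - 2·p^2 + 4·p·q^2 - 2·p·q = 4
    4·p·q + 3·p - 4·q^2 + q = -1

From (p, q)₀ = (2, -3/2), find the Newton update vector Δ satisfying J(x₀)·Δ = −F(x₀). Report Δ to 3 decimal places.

(-0.961, 0.601)

At (2, -3/2): F = (-12.000, -15.500).
Jacobian J = [[8·p·q - 4·p + 4·q^2 - 2·q, 4·p^2 + 8·p·q - 2·p], [4·q + 3, 4·p - 8·q + 1]].
At the point, J = [[-20.000, -12.000], [-3.000, 21.000]] (det J = -456.000).
Solving J·Δ = −F gives Δ = (-0.961, 0.601).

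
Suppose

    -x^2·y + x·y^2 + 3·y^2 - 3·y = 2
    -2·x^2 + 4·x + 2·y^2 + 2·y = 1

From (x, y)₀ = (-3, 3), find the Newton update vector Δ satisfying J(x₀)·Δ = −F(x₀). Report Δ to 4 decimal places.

At (-3, 3): F = (-38.0000, -7.0000).
Jacobian J = [[-2·x·y + y^2, -x^2 + 2·x·y + 6·y - 3], [-4·x + 4, 4·y + 2]].
At the point, J = [[27.0000, -12.0000], [16.0000, 14.0000]] (det J = 570.0000).
Solving J·Δ = −F gives Δ = (1.0807, -0.7351).

(1.0807, -0.7351)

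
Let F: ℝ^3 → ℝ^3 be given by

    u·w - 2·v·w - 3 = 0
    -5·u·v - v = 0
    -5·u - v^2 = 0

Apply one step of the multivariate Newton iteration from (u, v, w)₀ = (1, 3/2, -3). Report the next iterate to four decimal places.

(-1.2000, 2.7500, 5.5500)

At (1, 3/2, -3): F = (3.0000, -9.0000, -7.2500).
Jacobian J = [[w, -2·w, u - 2·v], [-5·v, -5·u - 1, 0], [-5, -2·v, 0]].
At the point, J = [[-3.0000, 6.0000, -2.0000], [-7.5000, -6.0000, 0.0000], [-5.0000, -3.0000, 0.0000]] (det J = 15.0000).
Solving J·Δ = −F gives Δ = (-2.2000, 1.2500, 8.5500).
Then the next iterate is (u, v, w)₁ = (-1.2000, 2.7500, 5.5500).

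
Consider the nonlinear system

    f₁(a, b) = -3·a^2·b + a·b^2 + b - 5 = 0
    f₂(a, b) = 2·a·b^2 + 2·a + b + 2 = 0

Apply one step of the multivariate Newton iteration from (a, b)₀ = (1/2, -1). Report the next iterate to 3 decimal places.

(7.500, 30.000)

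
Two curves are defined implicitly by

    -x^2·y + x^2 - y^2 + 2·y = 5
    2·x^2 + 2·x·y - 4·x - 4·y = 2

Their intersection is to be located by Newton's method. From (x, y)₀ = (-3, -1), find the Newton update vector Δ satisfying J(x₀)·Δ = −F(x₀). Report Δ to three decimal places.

(-3.000, 9.200)

At (-3, -1): F = (10.000, 38.000).
Jacobian J = [[-2·x·y + 2·x, -x^2 - 2·y + 2], [4·x + 2·y - 4, 2·x - 4]].
At the point, J = [[-12.000, -5.000], [-18.000, -10.000]] (det J = 30.000).
Solving J·Δ = −F gives Δ = (-3.000, 9.200).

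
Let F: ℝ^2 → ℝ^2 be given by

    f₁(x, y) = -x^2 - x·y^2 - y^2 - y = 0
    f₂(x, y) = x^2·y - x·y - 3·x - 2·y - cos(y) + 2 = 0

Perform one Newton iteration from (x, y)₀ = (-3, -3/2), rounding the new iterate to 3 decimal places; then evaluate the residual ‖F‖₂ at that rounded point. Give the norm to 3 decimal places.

At (-3, -3/2): F = (-3.000, -4.07074).
Jacobian J = [[-2·x - y^2, -2·x·y - 2·y - 1], [2·x·y - y - 3, x^2 - x + sin(y) - 2]].
At the point, J = [[3.750, -7.000], [7.500, 9.00251]] (det J = 86.25939).
Solving J·Δ = −F gives Δ = (0.643, -0.084).
Then the next iterate is (x, y)₁ = (-2.357, -1.584).
Re-evaluating at (-2.357, -1.584): F = (-0.56666, -0.28112), so ‖F‖₂ = 0.633.

0.633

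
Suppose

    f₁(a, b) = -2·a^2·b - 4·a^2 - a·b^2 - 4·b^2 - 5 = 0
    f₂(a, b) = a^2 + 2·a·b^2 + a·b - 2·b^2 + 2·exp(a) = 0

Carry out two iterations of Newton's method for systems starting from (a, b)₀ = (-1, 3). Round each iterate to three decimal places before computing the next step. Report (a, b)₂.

At (-1, 3): F = (-42.000, -37.26424).
Jacobian J = [[-4·a·b - 8·a - b^2, -2·a^2 - 2·a·b - 8·b], [2·a + 2·b^2 + b + 2·exp(a), 4·a·b + a - 4·b]].
At the point, J = [[11.000, -20.000], [19.73576, -25.000]] (det J = 119.71518).
Solving J·Δ = −F gives Δ = (-2.545, -3.500).
Then the next iterate is (a, b)₁ = (-3.545, -0.500).
Round to (-3.545, -0.500) and repeat: F = (-42.81482, 12.12476), J = [[21.020, -24.67905], [-7.03226, 5.545]].
Δ = (1.085, -0.811), so (a, b)₂ = (-2.460, -1.311).

(-2.460, -1.311)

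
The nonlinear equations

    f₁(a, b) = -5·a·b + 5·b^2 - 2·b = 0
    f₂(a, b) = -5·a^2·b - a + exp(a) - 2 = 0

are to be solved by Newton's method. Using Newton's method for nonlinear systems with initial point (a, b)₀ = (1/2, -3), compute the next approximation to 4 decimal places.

(0.4484, -1.3268)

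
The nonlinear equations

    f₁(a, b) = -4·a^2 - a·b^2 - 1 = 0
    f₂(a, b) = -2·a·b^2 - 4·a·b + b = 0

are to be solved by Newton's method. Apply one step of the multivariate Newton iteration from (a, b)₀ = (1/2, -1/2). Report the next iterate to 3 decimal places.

At (1/2, -1/2): F = (-2.125, 0.250).
Jacobian J = [[-8·a - b^2, -2·a·b], [-2·b^2 - 4·b, -4·a·b - 4·a + 1]].
At the point, J = [[-4.250, 0.500], [1.500, 0.000]] (det J = -0.750).
Solving J·Δ = −F gives Δ = (-0.167, 2.833).
Then the next iterate is (a, b)₁ = (0.333, 2.333).

(0.333, 2.333)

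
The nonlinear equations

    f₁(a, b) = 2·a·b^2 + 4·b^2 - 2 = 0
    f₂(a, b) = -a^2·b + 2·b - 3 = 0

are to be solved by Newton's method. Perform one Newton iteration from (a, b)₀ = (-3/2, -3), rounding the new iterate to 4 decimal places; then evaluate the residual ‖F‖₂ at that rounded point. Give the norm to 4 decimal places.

At (-3/2, -3): F = (7.0000, -2.2500).
Jacobian J = [[2·b^2, 4·a·b + 8·b], [-2·a·b, -a^2 + 2]].
At the point, J = [[18.0000, -6.0000], [-9.0000, -0.2500]] (det J = -58.5000).
Solving J·Δ = −F gives Δ = (-0.2607, 0.3846).
Then the next iterate is (a, b)₁ = (-1.7607, -2.6154).
Re-evaluating at (-1.7607, -2.6154): F = (1.273776, -0.122891), so ‖F‖₂ = 1.2797.

1.2797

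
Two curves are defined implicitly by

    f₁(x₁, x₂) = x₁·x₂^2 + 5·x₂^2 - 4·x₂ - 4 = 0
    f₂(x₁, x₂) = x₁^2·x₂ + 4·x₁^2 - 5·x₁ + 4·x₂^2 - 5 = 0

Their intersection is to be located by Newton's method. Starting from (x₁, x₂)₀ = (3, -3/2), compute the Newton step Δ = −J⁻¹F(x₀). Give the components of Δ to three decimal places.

(-0.959, 0.637)

At (3, -3/2): F = (20.000, 11.500).
Jacobian J = [[x₂^2, 2·x₁·x₂ + 10·x₂ - 4], [2·x₁·x₂ + 8·x₁ - 5, x₁^2 + 8·x₂]].
At the point, J = [[2.250, -28.000], [10.000, -3.000]] (det J = 273.250).
Solving J·Δ = −F gives Δ = (-0.959, 0.637).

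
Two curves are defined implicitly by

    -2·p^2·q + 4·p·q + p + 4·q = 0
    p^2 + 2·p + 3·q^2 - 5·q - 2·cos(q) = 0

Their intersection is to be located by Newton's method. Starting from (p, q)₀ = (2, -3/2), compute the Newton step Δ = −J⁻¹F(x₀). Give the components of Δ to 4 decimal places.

(-0.1799, 1.3147)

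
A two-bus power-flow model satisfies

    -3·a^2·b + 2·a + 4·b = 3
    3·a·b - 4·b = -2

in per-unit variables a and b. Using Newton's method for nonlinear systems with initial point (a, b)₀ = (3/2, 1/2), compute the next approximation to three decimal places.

(-0.413, 1.739)

At (3/2, 1/2): F = (-1.375, 2.250).
Jacobian J = [[-6·a·b + 2, -3·a^2 + 4], [3·b, 3·a - 4]].
At the point, J = [[-2.500, -2.750], [1.500, 0.500]] (det J = 2.875).
Solving J·Δ = −F gives Δ = (-1.913, 1.239).
Then the next iterate is (a, b)₁ = (-0.413, 1.739).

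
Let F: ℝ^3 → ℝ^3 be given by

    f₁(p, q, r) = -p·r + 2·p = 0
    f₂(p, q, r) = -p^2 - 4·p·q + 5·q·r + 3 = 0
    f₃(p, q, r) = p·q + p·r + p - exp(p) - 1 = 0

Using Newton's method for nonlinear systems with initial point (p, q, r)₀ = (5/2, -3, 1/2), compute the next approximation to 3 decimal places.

At (5/2, -3, 1/2): F = (3.750, 19.250, -16.93249).
Jacobian J = [[-r + 2, 0, -p], [-2·p - 4·q, -4·p + 5·r, 5·q], [q + r - exp(p) + 1, p, p]].
At the point, J = [[1.500, 0.000, -2.500], [7.000, -7.500, -15.000], [-13.68249, 2.500, 2.500]] (det J = 240.92176).
Solving J·Δ = −F gives Δ = (-1.110, -0.137, 0.834).
Then the next iterate is (p, q, r)₁ = (1.390, -3.137, 1.334).

(1.390, -3.137, 1.334)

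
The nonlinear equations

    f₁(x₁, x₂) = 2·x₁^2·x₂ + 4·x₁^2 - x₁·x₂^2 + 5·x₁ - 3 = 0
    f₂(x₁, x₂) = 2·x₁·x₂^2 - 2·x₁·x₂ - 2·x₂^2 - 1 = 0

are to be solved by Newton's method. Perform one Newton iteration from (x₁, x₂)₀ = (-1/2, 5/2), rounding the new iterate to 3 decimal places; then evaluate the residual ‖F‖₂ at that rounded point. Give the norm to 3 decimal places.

3.452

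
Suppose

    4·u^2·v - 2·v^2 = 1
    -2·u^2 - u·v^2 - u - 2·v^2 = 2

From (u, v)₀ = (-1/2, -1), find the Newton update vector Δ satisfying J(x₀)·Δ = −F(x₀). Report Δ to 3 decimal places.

(-0.458, 1.167)

At (-1/2, -1): F = (-4.000, -3.500).
Jacobian J = [[8·u·v, 4·u^2 - 4·v], [-4·u - v^2 - 1, -2·u·v - 4·v]].
At the point, J = [[4.000, 5.000], [0.000, 3.000]] (det J = 12.000).
Solving J·Δ = −F gives Δ = (-0.458, 1.167).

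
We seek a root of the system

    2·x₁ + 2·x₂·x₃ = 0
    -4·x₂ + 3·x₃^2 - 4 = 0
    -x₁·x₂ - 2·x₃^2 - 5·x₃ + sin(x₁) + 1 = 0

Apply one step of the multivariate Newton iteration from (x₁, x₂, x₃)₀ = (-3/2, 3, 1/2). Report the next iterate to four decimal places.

At (-3/2, 3, 1/2): F = (0.0000, -15.2500, 1.502505).
Jacobian J = [[2, 2·x₃, 2·x₂], [0, -4, 6·x₃], [-x₂ + cos(x₁), -x₁, -4·x₃ - 5]].
At the point, J = [[2.0000, 1.0000, 6.0000], [0.0000, -4.0000, 3.0000], [-2.929263, 1.5000, -7.0000]] (det J = -32.090096).
Solving J·Δ = −F gives Δ = (-6.3394, -1.9801, 2.4432).
Then the next iterate is (x₁, x₂, x₃)₁ = (-7.8394, 1.0199, 2.9432).

(-7.8394, 1.0199, 2.9432)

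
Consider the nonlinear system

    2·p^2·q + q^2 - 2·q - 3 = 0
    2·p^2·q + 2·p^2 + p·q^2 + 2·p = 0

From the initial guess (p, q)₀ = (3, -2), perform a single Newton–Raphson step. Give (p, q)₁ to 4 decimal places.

At (3, -2): F = (-31.0000, 0.0000).
Jacobian J = [[4·p·q, 2·p^2 + 2·q - 2], [4·p·q + 4·p + q^2 + 2, 2·p^2 + 2·p·q]].
At the point, J = [[-24.0000, 12.0000], [-6.0000, 6.0000]] (det J = -72.0000).
Solving J·Δ = −F gives Δ = (-2.5833, -2.5833).
Then the next iterate is (p, q)₁ = (0.4167, -4.5833).

(0.4167, -4.5833)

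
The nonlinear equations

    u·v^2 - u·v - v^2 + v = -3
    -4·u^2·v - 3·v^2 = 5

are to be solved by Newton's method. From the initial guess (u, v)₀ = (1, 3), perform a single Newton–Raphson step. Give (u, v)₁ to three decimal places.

(0.500, 1.545)

At (1, 3): F = (3.000, -44.000).
Jacobian J = [[v^2 - v, 2·u·v - u - 2·v + 1], [-8·u·v, -4·u^2 - 6·v]].
At the point, J = [[6.000, 0.000], [-24.000, -22.000]] (det J = -132.000).
Solving J·Δ = −F gives Δ = (-0.500, -1.455).
Then the next iterate is (u, v)₁ = (0.500, 1.545).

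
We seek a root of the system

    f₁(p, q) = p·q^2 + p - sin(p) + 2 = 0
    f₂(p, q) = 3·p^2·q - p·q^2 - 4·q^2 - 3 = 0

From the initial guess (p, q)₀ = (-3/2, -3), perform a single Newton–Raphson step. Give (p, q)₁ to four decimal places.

(-4.2927, 1.4146)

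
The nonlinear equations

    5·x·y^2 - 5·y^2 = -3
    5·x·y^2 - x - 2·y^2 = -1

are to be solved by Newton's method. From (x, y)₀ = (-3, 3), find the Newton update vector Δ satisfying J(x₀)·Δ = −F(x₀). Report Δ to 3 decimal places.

At (-3, 3): F = (-177.000, -149.000).
Jacobian J = [[5·y^2, 10·x·y - 10·y], [5·y^2 - 1, 10·x·y - 4·y]].
At the point, J = [[45.000, -120.000], [44.000, -102.000]] (det J = 690.000).
Solving J·Δ = −F gives Δ = (-0.252, -1.570).

(-0.252, -1.570)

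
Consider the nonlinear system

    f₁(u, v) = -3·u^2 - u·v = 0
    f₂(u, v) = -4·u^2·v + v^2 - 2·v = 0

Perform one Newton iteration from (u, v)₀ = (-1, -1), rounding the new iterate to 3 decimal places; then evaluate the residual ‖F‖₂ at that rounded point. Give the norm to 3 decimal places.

At (-1, -1): F = (-4.000, 7.000).
Jacobian J = [[-6·u - v, -u], [-8·u·v, -4·u^2 + 2·v - 2]].
At the point, J = [[7.000, 1.000], [-8.000, -8.000]] (det J = -48.000).
Solving J·Δ = −F gives Δ = (0.521, 0.354).
Then the next iterate is (u, v)₁ = (-0.479, -0.646).
Re-evaluating at (-0.479, -0.646): F = (-0.99776, 2.30219), so ‖F‖₂ = 2.509.

2.509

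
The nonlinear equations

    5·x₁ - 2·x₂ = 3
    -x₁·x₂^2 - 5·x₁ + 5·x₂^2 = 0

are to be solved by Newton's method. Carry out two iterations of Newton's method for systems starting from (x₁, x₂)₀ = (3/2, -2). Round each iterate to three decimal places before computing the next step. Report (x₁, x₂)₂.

(0.349, -0.628)

At (3/2, -2): F = (8.500, 6.500).
Jacobian J = [[5, -2], [-x₂^2 - 5, -2·x₁·x₂ + 10·x₂]].
At the point, J = [[5.000, -2.000], [-9.000, -14.000]] (det J = -88.000).
Solving J·Δ = −F gives Δ = (-1.205, 1.239).
Then the next iterate is (x₁, x₂)₁ = (0.295, -0.761).
Round to (0.295, -0.761) and repeat: F = (-0.003, 1.24976), J = [[5.000, -2.000], [-5.57912, -7.16101]].
Δ = (0.054, 0.133), so (x₁, x₂)₂ = (0.349, -0.628).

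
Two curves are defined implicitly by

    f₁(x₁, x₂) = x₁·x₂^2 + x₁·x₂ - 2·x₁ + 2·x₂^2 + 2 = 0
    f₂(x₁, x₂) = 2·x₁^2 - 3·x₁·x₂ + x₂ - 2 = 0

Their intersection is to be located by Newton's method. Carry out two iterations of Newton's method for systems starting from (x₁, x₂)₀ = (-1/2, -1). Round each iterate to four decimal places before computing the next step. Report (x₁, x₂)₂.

(4.2778, 9.0000)

At (-1/2, -1): F = (5.0000, -4.0000).
Jacobian J = [[x₂^2 + x₂ - 2, 2·x₁·x₂ + x₁ + 4·x₂], [4·x₁ - 3·x₂, -3·x₁ + 1]].
At the point, J = [[-2.0000, -3.5000], [1.0000, 2.5000]] (det J = -1.5000).
Solving J·Δ = −F gives Δ = (-1.0000, 2.0000).
Then the next iterate is (x₁, x₂)₁ = (-1.5000, 1.0000).
Round to (-1.5000, 1.0000) and repeat: F = (4.0000, 8.0000), J = [[0.0000, -0.5000], [-9.0000, 5.5000]].
Δ = (5.7778, 8.0000), so (x₁, x₂)₂ = (4.2778, 9.0000).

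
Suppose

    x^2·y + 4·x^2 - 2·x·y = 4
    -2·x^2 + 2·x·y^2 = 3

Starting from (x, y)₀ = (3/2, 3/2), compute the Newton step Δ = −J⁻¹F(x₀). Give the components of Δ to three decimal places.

(-0.285, 0.036)

At (3/2, 3/2): F = (3.875, -0.750).
Jacobian J = [[2·x·y + 8·x - 2·y, x^2 - 2·x], [-4·x + 2·y^2, 4·x·y]].
At the point, J = [[13.500, -0.750], [-1.500, 9.000]] (det J = 120.375).
Solving J·Δ = −F gives Δ = (-0.285, 0.036).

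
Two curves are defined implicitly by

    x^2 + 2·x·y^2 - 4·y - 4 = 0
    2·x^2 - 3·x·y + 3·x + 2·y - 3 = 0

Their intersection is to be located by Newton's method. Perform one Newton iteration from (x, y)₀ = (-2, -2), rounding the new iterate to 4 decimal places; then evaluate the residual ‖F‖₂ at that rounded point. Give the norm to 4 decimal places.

170.1352

At (-2, -2): F = (-8.0000, -17.0000).
Jacobian J = [[2·x + 2·y^2, 4·x·y - 4], [4·x - 3·y + 3, -3·x + 2]].
At the point, J = [[4.0000, 12.0000], [1.0000, 8.0000]] (det J = 20.0000).
Solving J·Δ = −F gives Δ = (-7.0000, 3.0000).
Then the next iterate is (x, y)₁ = (-9.0000, 1.0000).
Re-evaluating at (-9.0000, 1.0000): F = (55.0000, 161.0000), so ‖F‖₂ = 170.1352.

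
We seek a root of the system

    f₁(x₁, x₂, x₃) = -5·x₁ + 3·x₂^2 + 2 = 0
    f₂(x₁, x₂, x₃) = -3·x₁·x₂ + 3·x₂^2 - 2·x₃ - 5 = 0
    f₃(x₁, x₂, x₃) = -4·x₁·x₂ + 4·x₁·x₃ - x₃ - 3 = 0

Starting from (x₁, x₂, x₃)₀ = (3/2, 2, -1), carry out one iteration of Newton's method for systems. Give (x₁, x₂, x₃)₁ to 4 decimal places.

At (3/2, 2, -1): F = (6.5000, 0.0000, -20.0000).
Jacobian J = [[-5, 6·x₂, 0], [-3·x₂, -3·x₁ + 6·x₂, -2], [-4·x₂ + 4·x₃, -4·x₁, 4·x₁ - 1]].
At the point, J = [[-5.0000, 12.0000, 0.0000], [-6.0000, 7.5000, -2.0000], [-12.0000, -6.0000, 5.0000]] (det J = 520.5000).
Solving J·Δ = −F gives Δ = (-1.2406, -1.0586, -0.2478).
Then the next iterate is (x₁, x₂, x₃)₁ = (0.2594, 0.9414, -1.2478).

(0.2594, 0.9414, -1.2478)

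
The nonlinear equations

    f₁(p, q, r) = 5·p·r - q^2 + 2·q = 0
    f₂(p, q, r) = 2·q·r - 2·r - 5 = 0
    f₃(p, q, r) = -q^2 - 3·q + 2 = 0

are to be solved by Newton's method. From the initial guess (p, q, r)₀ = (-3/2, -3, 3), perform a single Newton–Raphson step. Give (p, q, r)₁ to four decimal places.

(-0.7069, -3.6667, -1.1250)

At (-3/2, -3, 3): F = (-37.5000, -29.0000, 2.0000).
Jacobian J = [[5·r, -2·q + 2, 5·p], [0, 2·r, 2·q - 2], [0, -2·q - 3, 0]].
At the point, J = [[15.0000, 8.0000, -7.5000], [0.0000, 6.0000, -8.0000], [0.0000, 3.0000, 0.0000]] (det J = 360.0000).
Solving J·Δ = −F gives Δ = (0.7931, -0.6667, -4.1250).
Then the next iterate is (p, q, r)₁ = (-0.7069, -3.6667, -1.1250).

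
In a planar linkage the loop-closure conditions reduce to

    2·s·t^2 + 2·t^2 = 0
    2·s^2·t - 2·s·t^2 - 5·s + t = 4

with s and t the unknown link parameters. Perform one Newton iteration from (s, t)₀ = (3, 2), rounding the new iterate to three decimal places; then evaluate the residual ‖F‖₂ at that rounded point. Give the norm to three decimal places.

At (3, 2): F = (32.000, -5.000).
Jacobian J = [[2·t^2, 4·s·t + 4·t], [4·s·t - 2·t^2 - 5, 2·s^2 - 4·s·t + 1]].
At the point, J = [[8.000, 32.000], [11.000, -5.000]] (det J = -392.000).
Solving J·Δ = −F gives Δ = (0.000, -1.000).
Then the next iterate is (s, t)₁ = (3.000, 1.000).
Re-evaluating at (3.000, 1.000): F = (8.000, -6.000), so ‖F‖₂ = 10.000.

10.000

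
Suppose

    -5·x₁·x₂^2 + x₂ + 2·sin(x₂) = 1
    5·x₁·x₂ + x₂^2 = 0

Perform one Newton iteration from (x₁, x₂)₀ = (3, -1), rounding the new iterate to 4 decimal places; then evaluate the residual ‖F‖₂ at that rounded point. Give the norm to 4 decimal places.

6.0902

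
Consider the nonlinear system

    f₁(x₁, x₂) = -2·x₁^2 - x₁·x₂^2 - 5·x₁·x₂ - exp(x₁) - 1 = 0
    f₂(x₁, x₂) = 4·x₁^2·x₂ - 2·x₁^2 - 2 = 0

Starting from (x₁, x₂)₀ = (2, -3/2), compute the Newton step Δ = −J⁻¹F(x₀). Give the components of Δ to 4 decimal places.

At (2, -3/2): F = (-5.889056, -34.0000).
Jacobian J = [[-4·x₁ - x₂^2 - 5·x₂ - exp(x₁), -2·x₁·x₂ - 5·x₁], [8·x₁·x₂ - 4·x₁, 4·x₁^2]].
At the point, J = [[-10.139056, -4.0000], [-32.0000, 16.0000]] (det J = -290.224898).
Solving J·Δ = −F gives Δ = (-0.7933, 0.5385).

(-0.7933, 0.5385)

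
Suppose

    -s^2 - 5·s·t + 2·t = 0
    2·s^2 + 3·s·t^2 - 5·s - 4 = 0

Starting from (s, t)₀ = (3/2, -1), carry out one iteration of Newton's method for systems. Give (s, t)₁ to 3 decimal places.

At (3/2, -1): F = (3.250, -2.500).
Jacobian J = [[-2·s - 5·t, -5·s + 2], [4·s + 3·t^2 - 5, 6·s·t]].
At the point, J = [[2.000, -5.500], [4.000, -9.000]] (det J = 4.000).
Solving J·Δ = −F gives Δ = (10.750, 4.500).
Then the next iterate is (s, t)₁ = (12.250, 3.500).

(12.250, 3.500)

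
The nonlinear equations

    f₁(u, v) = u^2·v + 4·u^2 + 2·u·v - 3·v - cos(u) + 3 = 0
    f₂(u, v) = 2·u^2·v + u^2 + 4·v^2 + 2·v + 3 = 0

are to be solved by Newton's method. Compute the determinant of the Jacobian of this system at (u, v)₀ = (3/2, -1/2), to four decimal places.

J = [[2·u·v + 8·u + 2·v + sin(u), u^2 + 2·u - 3], [4·u·v + 2·u, 2·u^2 + 8·v + 2]].
At the point, J = [[10.497495, 2.2500], [0.0000, 2.5000]].
det J = 26.2437.

26.2437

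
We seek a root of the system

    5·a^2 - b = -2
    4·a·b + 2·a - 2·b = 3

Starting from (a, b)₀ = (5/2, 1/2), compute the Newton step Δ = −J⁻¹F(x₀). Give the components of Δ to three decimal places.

At (5/2, 1/2): F = (32.750, 6.000).
Jacobian J = [[10·a, -1], [4·b + 2, 4·a - 2]].
At the point, J = [[25.000, -1.000], [4.000, 8.000]] (det J = 204.000).
Solving J·Δ = −F gives Δ = (-1.314, -0.093).

(-1.314, -0.093)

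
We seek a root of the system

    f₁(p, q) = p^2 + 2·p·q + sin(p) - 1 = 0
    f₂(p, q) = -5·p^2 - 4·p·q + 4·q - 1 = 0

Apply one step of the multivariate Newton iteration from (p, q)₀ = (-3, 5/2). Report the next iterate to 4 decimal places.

(-1.2956, 0.7445)

At (-3, 5/2): F = (-7.141120, -6.0000).
Jacobian J = [[2·p + 2·q + cos(p), 2·p], [-10·p - 4·q, -4·p + 4]].
At the point, J = [[-1.989992, -6.0000], [20.0000, 16.0000]] (det J = 88.160120).
Solving J·Δ = −F gives Δ = (1.7044, -1.7555).
Then the next iterate is (p, q)₁ = (-1.2956, 0.7445).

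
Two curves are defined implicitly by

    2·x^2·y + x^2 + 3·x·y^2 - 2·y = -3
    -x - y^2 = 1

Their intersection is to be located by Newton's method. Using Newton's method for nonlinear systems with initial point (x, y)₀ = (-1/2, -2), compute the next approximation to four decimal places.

(-0.8295, -0.9574)

At (-1/2, -2): F = (0.2500, -4.5000).
Jacobian J = [[4·x·y + 2·x + 3·y^2, 2·x^2 + 6·x·y - 2], [-1, -2·y]].
At the point, J = [[15.0000, 4.5000], [-1.0000, 4.0000]] (det J = 64.5000).
Solving J·Δ = −F gives Δ = (-0.3295, 1.0426).
Then the next iterate is (x, y)₁ = (-0.8295, -0.9574).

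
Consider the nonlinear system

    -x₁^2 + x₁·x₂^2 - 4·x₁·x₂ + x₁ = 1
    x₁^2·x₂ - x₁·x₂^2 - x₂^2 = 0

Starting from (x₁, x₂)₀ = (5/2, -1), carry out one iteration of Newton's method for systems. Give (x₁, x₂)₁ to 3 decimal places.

At (5/2, -1): F = (7.750, -9.750).
Jacobian J = [[-2·x₁ + x₂^2 - 4·x₂ + 1, 2·x₁·x₂ - 4·x₁], [2·x₁·x₂ - x₂^2, x₁^2 - 2·x₁·x₂ - 2·x₂]].
At the point, J = [[1.000, -15.000], [-6.000, 13.250]] (det J = -76.750).
Solving J·Δ = −F gives Δ = (-0.568, 0.479).
Then the next iterate is (x₁, x₂)₁ = (1.932, -0.521).

(1.932, -0.521)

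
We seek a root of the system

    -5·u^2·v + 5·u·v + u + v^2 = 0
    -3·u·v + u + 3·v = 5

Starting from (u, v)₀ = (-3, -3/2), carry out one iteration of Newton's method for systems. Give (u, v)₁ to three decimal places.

At (-3, -3/2): F = (89.250, -26.000).
Jacobian J = [[-10·u·v + 5·v + 1, -5·u^2 + 5·u + 2·v], [-3·v + 1, -3·u + 3]].
At the point, J = [[-51.500, -63.000], [5.500, 12.000]] (det J = -271.500).
Solving J·Δ = −F gives Δ = (-2.088, 3.124).
Then the next iterate is (u, v)₁ = (-5.088, 1.624).

(-5.088, 1.624)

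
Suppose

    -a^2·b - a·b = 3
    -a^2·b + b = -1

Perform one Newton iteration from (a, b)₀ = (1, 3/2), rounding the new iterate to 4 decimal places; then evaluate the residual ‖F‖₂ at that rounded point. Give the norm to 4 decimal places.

4.8538

At (1, 3/2): F = (-6.0000, 1.0000).
Jacobian J = [[-2·a·b - b, -a^2 - a], [-2·a·b, -a^2 + 1]].
At the point, J = [[-4.5000, -2.0000], [-3.0000, 0.0000]] (det J = -6.0000).
Solving J·Δ = −F gives Δ = (0.3333, -3.7500).
Then the next iterate is (a, b)₁ = (1.3333, -2.2500).
Re-evaluating at (1.3333, -2.2500): F = (3.999725, 2.749800), so ‖F‖₂ = 4.8538.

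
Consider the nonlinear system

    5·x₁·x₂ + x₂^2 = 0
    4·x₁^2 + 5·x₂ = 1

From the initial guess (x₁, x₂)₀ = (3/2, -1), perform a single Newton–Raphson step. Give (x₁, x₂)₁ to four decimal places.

(0.9615, -0.3077)

At (3/2, -1): F = (-6.5000, 3.0000).
Jacobian J = [[5·x₂, 5·x₁ + 2·x₂], [8·x₁, 5]].
At the point, J = [[-5.0000, 5.5000], [12.0000, 5.0000]] (det J = -91.0000).
Solving J·Δ = −F gives Δ = (-0.5385, 0.6923).
Then the next iterate is (x₁, x₂)₁ = (0.9615, -0.3077).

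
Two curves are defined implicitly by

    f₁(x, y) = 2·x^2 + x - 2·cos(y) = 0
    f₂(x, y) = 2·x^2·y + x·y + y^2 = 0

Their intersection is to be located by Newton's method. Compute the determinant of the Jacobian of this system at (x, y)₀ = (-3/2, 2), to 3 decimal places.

-16.814

J = [[4·x + 1, 2·sin(y)], [4·x·y + y, 2·x^2 + x + 2·y]].
At the point, J = [[-5.000, 1.81859], [-10.000, 7.000]].
det J = -16.814.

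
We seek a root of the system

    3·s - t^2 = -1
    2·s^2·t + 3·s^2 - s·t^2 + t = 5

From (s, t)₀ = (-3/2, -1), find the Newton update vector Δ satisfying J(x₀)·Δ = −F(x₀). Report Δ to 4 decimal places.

(0.4355, 1.5968)

At (-3/2, -1): F = (-4.5000, -2.2500).
Jacobian J = [[3, -2·t], [4·s·t + 6·s - t^2, 2·s^2 - 2·s·t + 1]].
At the point, J = [[3.0000, 2.0000], [-4.0000, 2.5000]] (det J = 15.5000).
Solving J·Δ = −F gives Δ = (0.4355, 1.5968).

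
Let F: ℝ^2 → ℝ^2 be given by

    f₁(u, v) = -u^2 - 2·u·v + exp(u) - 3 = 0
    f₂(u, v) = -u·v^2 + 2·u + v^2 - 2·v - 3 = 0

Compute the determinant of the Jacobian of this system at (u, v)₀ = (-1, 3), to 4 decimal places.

J = [[-2·u - 2·v + exp(u), -2·u], [-v^2 + 2, -2·u·v + 2·v - 2]].
At the point, J = [[-3.632121, 2.0000], [-7.0000, 10.0000]].
det J = -22.3212.

-22.3212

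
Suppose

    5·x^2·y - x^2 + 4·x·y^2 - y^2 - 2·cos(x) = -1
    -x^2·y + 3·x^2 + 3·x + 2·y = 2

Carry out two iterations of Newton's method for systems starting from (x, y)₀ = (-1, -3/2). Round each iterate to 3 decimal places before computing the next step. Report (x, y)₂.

(-1.455, 0.139)

At (-1, -3/2): F = (-19.83060, -3.500).
Jacobian J = [[10·x·y - 2·x + 4·y^2 + 2·sin(x), 5·x^2 + 8·x·y - 2·y], [-2·x·y + 6·x + 3, -x^2 + 2]].
At the point, J = [[24.31706, 20.000], [-6.000, 1.000]] (det J = 144.31706).
Solving J·Δ = −F gives Δ = (-0.348, 1.414).
Then the next iterate is (x, y)₁ = (-1.348, -0.086).
Round to (-1.348, -0.086) and repeat: F = (-2.08765, -0.60842), J = [[1.93430, 10.18494], [-5.31986, 0.18290]].
Δ = (-0.107, 0.225), so (x, y)₂ = (-1.455, 0.139).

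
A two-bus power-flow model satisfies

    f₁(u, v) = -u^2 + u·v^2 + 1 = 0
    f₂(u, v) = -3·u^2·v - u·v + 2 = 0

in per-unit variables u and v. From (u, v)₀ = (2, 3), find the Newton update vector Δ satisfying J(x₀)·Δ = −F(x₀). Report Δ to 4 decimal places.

(-0.6784, -0.9673)

At (2, 3): F = (15.0000, -40.0000).
Jacobian J = [[-2·u + v^2, 2·u·v], [-6·u·v - v, -3·u^2 - u]].
At the point, J = [[5.0000, 12.0000], [-39.0000, -14.0000]] (det J = 398.0000).
Solving J·Δ = −F gives Δ = (-0.6784, -0.9673).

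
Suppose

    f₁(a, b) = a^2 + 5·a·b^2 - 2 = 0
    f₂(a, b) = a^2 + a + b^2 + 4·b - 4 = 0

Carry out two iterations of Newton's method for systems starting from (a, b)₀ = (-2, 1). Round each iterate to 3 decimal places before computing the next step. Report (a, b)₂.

(-2.026, 0.451)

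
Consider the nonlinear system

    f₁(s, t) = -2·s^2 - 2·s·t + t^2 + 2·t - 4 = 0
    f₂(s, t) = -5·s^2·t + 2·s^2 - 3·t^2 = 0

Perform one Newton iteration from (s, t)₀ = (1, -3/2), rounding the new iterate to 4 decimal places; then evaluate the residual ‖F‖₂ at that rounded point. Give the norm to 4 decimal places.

At (1, -3/2): F = (-3.7500, 2.7500).
Jacobian J = [[-4·s - 2·t, -2·s + 2·t + 2], [-10·s·t + 4·s, -5·s^2 - 6·t]].
At the point, J = [[-1.0000, -3.0000], [19.0000, 4.0000]] (det J = 53.0000).
Solving J·Δ = −F gives Δ = (0.1274, -1.2925).
Then the next iterate is (s, t)₁ = (1.1274, -2.7925).
Re-evaluating at (1.1274, -2.7925): F = (1.967524, -3.105340), so ‖F‖₂ = 3.6762.

3.6762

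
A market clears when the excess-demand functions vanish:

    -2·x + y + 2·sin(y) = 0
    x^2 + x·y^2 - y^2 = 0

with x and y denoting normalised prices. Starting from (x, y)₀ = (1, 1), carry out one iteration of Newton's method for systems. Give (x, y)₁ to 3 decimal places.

(0.667, 0.351)

At (1, 1): F = (0.68294, 1.000).
Jacobian J = [[-2, 2·cos(y) + 1], [2·x + y^2, 2·x·y - 2·y]].
At the point, J = [[-2.000, 2.08060], [3.000, 0.000]] (det J = -6.24181).
Solving J·Δ = −F gives Δ = (-0.333, -0.649).
Then the next iterate is (x, y)₁ = (0.667, 0.351).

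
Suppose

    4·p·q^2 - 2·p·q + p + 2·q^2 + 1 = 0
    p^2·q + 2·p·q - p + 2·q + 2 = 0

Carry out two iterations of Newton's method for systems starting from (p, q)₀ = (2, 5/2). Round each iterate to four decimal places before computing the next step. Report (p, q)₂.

(-1.2463, 2.3212)

At (2, 5/2): F = (55.5000, 25.0000).
Jacobian J = [[4·q^2 - 2·q + 1, 8·p·q - 2·p + 4·q], [2·p·q + 2·q - 1, p^2 + 2·p + 2]].
At the point, J = [[21.0000, 46.0000], [14.0000, 10.0000]] (det J = -434.0000).
Solving J·Δ = −F gives Δ = (-1.3710, -0.5806).
Then the next iterate is (p, q)₁ = (0.6290, 1.9194).
Round to (0.6290, 1.9194) and repeat: F = (15.851774, 8.383799), J = [[11.897585, 16.078021], [5.253405, 3.653641]].
Δ = (-1.8753, 0.4018), so (p, q)₂ = (-1.2463, 2.3212).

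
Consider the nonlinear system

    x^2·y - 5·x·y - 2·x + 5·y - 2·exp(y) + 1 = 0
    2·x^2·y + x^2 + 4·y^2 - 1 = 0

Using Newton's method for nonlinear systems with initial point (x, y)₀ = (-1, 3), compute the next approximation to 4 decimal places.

(0.1096, 1.9821)

At (-1, 3): F = (-4.171074, 42.0000).
Jacobian J = [[2·x·y - 5·y - 2, x^2 - 5·x - 2·exp(y) + 5], [4·x·y + 2·x, 2·x^2 + 8·y]].
At the point, J = [[-23.0000, -29.171074], [-14.0000, 26.0000]] (det J = -1006.395034).
Solving J·Δ = −F gives Δ = (1.1096, -1.0179).
Then the next iterate is (x, y)₁ = (0.1096, 1.9821).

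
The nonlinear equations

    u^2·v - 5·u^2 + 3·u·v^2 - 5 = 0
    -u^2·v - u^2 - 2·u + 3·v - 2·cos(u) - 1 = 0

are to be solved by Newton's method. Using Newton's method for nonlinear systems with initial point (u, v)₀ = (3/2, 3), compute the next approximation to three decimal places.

(1.106, 2.223)

At (3/2, 3): F = (31.000, -4.14147).
Jacobian J = [[2·u·v - 10·u + 3·v^2, u^2 + 6·u·v], [-2·u·v - 2·u + 2·sin(u) - 2, -u^2 + 3]].
At the point, J = [[21.000, 29.250], [-12.00501, 0.750]] (det J = 366.89654).
Solving J·Δ = −F gives Δ = (-0.394, -0.777).
Then the next iterate is (u, v)₁ = (1.106, 2.223).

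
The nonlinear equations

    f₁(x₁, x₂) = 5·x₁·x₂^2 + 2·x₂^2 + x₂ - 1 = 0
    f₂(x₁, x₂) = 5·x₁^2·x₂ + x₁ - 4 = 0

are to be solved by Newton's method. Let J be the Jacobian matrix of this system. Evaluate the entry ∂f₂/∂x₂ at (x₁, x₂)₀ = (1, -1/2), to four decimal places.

5.0000

∂f₂/∂x₂ = 5·x₁^2.
At (1, -1/2) this is 5.0000.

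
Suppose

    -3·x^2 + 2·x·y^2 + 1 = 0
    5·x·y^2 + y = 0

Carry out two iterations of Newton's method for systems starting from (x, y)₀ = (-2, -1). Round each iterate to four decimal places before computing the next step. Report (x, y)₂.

(-0.7284, -0.4086)

At (-2, -1): F = (-15.0000, -11.0000).
Jacobian J = [[-6·x + 2·y^2, 4·x·y], [5·y^2, 10·x·y + 1]].
At the point, J = [[14.0000, 8.0000], [5.0000, 21.0000]] (det J = 254.0000).
Solving J·Δ = −F gives Δ = (0.8937, 0.3110).
Then the next iterate is (x, y)₁ = (-1.1063, -0.6890).
Round to (-1.1063, -0.6890) and repeat: F = (-3.722067, -3.314919), J = [[7.587242, 3.048963], [2.373605, 8.622407]].
Δ = (0.3779, 0.2804), so (x, y)₂ = (-0.7284, -0.4086).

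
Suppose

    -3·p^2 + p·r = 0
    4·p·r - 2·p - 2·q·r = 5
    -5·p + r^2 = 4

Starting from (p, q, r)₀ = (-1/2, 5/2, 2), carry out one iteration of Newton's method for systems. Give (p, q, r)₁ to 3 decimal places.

(-0.171, -1.132, 1.786)

At (-1/2, 5/2, 2): F = (-1.750, -18.000, 2.500).
Jacobian J = [[-6·p + r, 0, p], [4·r - 2, -2·r, 4·p - 2·q], [-5, 0, 2·r]].
At the point, J = [[5.000, 0.000, -0.500], [6.000, -4.000, -7.000], [-5.000, 0.000, 4.000]] (det J = -70.000).
Solving J·Δ = −F gives Δ = (0.329, -3.632, -0.214).
Then the next iterate is (p, q, r)₁ = (-0.171, -1.132, 1.786).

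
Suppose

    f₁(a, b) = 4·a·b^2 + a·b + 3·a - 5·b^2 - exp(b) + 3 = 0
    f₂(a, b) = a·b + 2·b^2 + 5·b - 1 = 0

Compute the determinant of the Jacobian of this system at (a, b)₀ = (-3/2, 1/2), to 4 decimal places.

31.8244

J = [[4·b^2 + b + 3, 8·a·b + a - 10·b - exp(b)], [b, a + 4·b + 5]].
At the point, J = [[4.5000, -14.148721], [0.5000, 5.5000]].
det J = 31.8244.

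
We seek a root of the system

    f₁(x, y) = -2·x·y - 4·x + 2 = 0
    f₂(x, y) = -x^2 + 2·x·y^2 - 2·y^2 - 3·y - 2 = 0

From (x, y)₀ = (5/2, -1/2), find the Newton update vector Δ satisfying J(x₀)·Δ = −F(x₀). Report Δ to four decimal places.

(0.6667, -1.5000)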